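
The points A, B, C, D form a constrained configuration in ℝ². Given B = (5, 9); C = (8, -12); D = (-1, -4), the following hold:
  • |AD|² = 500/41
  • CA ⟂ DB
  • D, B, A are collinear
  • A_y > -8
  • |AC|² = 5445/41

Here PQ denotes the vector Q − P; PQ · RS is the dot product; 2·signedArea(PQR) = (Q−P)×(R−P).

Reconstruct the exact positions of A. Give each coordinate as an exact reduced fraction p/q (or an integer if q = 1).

1. A_x = -101/41  [D, B, A are collinear ∩ CA ⟂ DB]
2. A_y = -294/41  [D, B, A are collinear ∩ CA ⟂ DB]
   → A = (-101/41, -294/41)

A = (-101/41, -294/41)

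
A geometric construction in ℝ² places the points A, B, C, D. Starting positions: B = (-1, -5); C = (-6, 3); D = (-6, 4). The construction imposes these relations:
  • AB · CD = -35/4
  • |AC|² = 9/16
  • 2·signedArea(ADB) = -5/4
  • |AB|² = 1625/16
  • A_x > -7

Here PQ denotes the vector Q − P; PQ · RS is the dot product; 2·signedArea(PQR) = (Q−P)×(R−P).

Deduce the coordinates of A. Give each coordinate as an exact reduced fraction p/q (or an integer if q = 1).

1. A_x = -6  [AB · CD = -35/4 ∩ 2·signedArea(ADB) = -5/4]
2. A_y = 15/4  [AB · CD = -35/4 ∩ 2·signedArea(ADB) = -5/4]
   → A = (-6, 15/4)

A = (-6, 15/4)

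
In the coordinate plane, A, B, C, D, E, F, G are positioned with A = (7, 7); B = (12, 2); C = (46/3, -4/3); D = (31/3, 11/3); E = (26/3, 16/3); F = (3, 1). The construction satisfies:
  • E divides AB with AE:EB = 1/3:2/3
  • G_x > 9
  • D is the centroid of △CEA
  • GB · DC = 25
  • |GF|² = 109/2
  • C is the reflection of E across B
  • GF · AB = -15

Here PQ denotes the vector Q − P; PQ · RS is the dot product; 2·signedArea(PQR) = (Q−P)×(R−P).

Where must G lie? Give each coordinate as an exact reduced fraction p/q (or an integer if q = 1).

1. G_x = 19/2  [line -5·x + 5·y + 25 = 0 ∩ |GF|² = 109/2]
2. G_y = 9/2  [line -5·x + 5·y + 25 = 0 ∩ |GF|² = 109/2]
   → G = (19/2, 9/2)

G = (19/2, 9/2)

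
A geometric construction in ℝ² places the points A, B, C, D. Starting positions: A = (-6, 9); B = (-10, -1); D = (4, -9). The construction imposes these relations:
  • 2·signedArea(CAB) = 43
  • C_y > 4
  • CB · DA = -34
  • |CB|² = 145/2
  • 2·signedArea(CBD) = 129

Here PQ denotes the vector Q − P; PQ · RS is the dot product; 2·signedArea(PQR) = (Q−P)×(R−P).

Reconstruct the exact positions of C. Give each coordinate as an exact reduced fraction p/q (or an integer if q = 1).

1. C_x = -7/2  [2·signedArea(CAB) = 43 ∩ CB · DA = -34]
2. C_y = 9/2  [2·signedArea(CAB) = 43 ∩ CB · DA = -34]
   → C = (-7/2, 9/2)

C = (-7/2, 9/2)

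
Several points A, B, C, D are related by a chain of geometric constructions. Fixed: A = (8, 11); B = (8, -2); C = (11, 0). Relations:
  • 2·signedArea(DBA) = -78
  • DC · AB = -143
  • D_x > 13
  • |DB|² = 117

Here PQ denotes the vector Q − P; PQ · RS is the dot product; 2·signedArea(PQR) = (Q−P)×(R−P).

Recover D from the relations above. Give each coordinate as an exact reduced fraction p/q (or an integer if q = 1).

D = (14, -11)

1. D_x = 14  [2·signedArea(DBA) = -78 ∩ DC · AB = -143]
2. D_y = -11  [2·signedArea(DBA) = -78 ∩ DC · AB = -143]
   → D = (14, -11)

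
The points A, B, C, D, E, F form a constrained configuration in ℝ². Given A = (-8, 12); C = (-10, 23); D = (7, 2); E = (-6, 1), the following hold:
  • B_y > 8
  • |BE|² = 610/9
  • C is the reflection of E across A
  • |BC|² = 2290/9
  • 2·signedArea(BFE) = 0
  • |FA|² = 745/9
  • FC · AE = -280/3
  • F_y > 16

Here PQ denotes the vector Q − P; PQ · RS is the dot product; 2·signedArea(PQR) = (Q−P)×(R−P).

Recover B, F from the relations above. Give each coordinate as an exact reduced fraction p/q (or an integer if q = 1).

1. F_x = 0  [line -2·x + 11·y + -539/3 = 0 ∩ |FA|² = 745/9]
2. F_y = 49/3  [line -2·x + 11·y + -539/3 = 0 ∩ |FA|² = 745/9]
   → F = (0, 49/3)
3. B_x = -3  [line 46/3·x + -6·y + 98 = 0 ∩ |BE|² = 610/9]
4. B_y = 26/3  [line 46/3·x + -6·y + 98 = 0 ∩ |BE|² = 610/9]
   → B = (-3, 26/3)

B = (-3, 26/3)
F = (0, 49/3)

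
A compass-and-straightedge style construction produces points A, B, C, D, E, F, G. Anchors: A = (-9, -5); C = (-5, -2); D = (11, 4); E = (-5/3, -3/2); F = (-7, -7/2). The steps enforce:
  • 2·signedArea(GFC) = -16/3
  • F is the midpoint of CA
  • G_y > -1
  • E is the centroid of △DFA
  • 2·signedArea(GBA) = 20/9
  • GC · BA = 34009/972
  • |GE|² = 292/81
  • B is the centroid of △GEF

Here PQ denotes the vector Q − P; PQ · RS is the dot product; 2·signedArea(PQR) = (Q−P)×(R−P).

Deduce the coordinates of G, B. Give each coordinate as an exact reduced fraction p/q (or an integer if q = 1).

B = (-77/27, -35/18)
G = (1/9, -5/6)

1. G_x = 1/9  [line -3/2·x + 2·y + 11/6 = 0 ∩ |GE|² = 292/81]
2. G_y = -5/6  [line -3/2·x + 2·y + 11/6 = 0 ∩ |GE|² = 292/81]
   → G = (1/9, -5/6)
3. B_x = -77/27  [B is the centroid of △GEF]
4. B_y = -35/18  [B is the centroid of △GEF]
   → B = (-77/27, -35/18)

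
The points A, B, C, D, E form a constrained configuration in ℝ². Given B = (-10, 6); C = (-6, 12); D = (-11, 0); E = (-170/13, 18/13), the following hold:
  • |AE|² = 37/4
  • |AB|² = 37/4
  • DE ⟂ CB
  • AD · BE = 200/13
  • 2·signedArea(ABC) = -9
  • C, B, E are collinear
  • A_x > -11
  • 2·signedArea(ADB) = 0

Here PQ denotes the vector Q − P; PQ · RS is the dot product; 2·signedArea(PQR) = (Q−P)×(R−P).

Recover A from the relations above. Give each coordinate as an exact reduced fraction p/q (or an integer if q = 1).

1. A_x = -21/2  [2·signedArea(ADB) = 0 ∩ 2·signedArea(ABC) = -9]
2. A_y = 3  [2·signedArea(ADB) = 0 ∩ 2·signedArea(ABC) = -9]
   → A = (-21/2, 3)

A = (-21/2, 3)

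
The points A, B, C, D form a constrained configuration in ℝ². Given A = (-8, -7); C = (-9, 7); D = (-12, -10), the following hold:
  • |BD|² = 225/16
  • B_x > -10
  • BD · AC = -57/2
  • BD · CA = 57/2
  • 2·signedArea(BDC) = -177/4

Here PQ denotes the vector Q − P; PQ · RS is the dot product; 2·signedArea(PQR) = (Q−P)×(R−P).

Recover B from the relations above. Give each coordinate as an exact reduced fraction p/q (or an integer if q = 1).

B = (-9, -31/4)

1. B_x = -9  [BD · AC = -57/2 ∩ 2·signedArea(BDC) = -177/4]
2. B_y = -31/4  [BD · AC = -57/2 ∩ 2·signedArea(BDC) = -177/4]
   → B = (-9, -31/4)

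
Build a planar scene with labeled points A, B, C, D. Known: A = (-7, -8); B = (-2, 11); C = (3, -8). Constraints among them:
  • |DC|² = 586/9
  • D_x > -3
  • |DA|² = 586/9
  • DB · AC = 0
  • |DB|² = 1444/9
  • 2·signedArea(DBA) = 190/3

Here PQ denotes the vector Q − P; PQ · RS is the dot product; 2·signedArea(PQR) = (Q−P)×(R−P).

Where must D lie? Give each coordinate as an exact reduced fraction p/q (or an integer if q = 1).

1. D_x = -2  [DB · AC = 0 ∩ 2·signedArea(DBA) = 190/3]
2. D_y = -5/3  [DB · AC = 0 ∩ 2·signedArea(DBA) = 190/3]
   → D = (-2, -5/3)

D = (-2, -5/3)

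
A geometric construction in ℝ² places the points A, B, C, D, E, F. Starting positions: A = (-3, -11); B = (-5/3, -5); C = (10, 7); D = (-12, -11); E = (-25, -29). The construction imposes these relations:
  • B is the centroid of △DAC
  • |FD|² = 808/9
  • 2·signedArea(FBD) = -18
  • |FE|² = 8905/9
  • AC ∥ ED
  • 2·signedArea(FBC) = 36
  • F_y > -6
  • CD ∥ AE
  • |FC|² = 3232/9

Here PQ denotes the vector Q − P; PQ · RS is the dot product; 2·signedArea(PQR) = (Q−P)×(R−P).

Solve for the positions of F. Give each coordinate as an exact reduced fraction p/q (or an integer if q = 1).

F = (-14/3, -5)

1. F_x = -14/3  [2·signedArea(FBC) = 36 ∩ 2·signedArea(FBD) = -18]
2. F_y = -5  [2·signedArea(FBC) = 36 ∩ 2·signedArea(FBD) = -18]
   → F = (-14/3, -5)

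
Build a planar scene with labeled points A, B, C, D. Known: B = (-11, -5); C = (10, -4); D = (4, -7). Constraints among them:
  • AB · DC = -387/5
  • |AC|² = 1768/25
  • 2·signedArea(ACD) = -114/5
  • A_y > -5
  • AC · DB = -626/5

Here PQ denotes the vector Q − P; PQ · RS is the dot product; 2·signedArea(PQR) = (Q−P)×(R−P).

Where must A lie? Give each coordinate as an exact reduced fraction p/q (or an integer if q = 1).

1. A_x = 8/5  [2·signedArea(ACD) = -114/5 ∩ AB · DC = -387/5]
2. A_y = -22/5  [2·signedArea(ACD) = -114/5 ∩ AB · DC = -387/5]
   → A = (8/5, -22/5)

A = (8/5, -22/5)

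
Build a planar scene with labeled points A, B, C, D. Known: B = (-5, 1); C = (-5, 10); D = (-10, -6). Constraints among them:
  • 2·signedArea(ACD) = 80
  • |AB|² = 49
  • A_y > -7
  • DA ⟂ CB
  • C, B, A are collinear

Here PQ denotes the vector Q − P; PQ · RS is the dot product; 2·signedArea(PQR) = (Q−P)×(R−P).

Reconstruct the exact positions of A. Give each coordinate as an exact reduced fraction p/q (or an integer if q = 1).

A = (-5, -6)

1. A_x = -5  [C, B, A are collinear ∩ DA ⟂ CB]
2. A_y = -6  [C, B, A are collinear ∩ DA ⟂ CB]
   → A = (-5, -6)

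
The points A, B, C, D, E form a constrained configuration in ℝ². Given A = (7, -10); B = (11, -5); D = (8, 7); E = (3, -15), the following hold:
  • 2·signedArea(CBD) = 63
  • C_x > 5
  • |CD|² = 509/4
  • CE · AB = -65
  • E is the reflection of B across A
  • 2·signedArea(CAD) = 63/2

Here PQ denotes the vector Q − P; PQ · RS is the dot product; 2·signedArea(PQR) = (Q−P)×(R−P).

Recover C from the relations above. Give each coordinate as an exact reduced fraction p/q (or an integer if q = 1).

1. C_x = 11/2  [2·signedArea(CAD) = 63/2 ∩ CE · AB = -65]
2. C_y = -4  [2·signedArea(CAD) = 63/2 ∩ CE · AB = -65]
   → C = (11/2, -4)

C = (11/2, -4)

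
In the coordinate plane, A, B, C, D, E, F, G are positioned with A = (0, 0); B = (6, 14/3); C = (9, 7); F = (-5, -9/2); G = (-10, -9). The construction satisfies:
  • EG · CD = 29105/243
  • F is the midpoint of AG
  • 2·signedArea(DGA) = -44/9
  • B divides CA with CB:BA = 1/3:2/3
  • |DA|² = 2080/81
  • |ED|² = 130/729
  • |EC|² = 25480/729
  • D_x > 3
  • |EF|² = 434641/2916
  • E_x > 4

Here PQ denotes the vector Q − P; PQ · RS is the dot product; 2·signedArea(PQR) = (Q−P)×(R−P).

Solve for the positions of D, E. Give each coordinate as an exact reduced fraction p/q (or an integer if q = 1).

1. D_x = 4  [line -9·x + 10·y + 44/9 = 0 ∩ |DA|² = 2080/81]
2. D_y = 28/9  [line -9·x + 10·y + 44/9 = 0 ∩ |DA|² = 2080/81]
   → D = (4, 28/9)
3. E_x = 13/3  [line 5·x + 35/9·y + -8450/243 = 0 ∩ |ED|² = 130/729]
4. E_y = 91/27  [line 5·x + 35/9·y + -8450/243 = 0 ∩ |ED|² = 130/729]
   → E = (13/3, 91/27)

D = (4, 28/9)
E = (13/3, 91/27)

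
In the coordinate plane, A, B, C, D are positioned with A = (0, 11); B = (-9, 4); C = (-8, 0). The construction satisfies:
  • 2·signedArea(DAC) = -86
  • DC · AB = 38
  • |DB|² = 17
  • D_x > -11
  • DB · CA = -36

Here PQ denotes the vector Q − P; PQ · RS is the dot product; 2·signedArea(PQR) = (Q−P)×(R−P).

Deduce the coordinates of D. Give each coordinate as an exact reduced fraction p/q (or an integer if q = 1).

D = (-10, 8)

1. D_x = -10  [2·signedArea(DAC) = -86 ∩ DC · AB = 38]
2. D_y = 8  [2·signedArea(DAC) = -86 ∩ DC · AB = 38]
   → D = (-10, 8)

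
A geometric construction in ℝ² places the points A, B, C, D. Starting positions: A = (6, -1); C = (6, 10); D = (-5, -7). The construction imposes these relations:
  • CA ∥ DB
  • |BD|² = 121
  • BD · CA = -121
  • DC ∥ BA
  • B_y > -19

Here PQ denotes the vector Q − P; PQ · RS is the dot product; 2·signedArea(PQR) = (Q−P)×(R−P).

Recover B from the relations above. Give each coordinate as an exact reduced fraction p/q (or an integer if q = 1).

B = (-5, -18)

1. B_x = -5  [DC ∥ BA ∩ CA ∥ DB]
2. B_y = -18  [DC ∥ BA ∩ CA ∥ DB]
   → B = (-5, -18)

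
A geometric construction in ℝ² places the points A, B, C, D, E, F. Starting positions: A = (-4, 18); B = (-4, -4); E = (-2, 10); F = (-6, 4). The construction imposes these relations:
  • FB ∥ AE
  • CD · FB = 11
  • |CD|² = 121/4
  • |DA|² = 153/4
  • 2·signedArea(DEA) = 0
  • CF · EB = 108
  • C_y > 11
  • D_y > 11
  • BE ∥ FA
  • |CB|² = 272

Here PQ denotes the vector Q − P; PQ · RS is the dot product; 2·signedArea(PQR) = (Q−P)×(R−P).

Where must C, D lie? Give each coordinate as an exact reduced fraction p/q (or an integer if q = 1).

C = (-8, 12)
D = (-5/2, 12)

1. C_x = -8  [line 2·x + 14·y + -152 = 0 ∩ |CB|² = 272]
2. C_y = 12  [line 2·x + 14·y + -152 = 0 ∩ |CB|² = 272]
   → C = (-8, 12)
3. D_x = -5/2  [CD · FB = 11 ∩ 2·signedArea(DEA) = 0]
4. D_y = 12  [CD · FB = 11 ∩ 2·signedArea(DEA) = 0]
   → D = (-5/2, 12)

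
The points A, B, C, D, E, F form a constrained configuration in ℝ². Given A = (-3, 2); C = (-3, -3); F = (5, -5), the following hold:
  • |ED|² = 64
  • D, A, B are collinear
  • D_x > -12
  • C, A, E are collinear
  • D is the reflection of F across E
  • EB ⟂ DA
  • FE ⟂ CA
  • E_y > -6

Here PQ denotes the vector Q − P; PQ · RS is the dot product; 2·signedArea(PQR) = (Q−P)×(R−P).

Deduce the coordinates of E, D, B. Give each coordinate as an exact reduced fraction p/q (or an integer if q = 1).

B = (-731/113, -117/113)
D = (-11, -5)
E = (-3, -5)

1. E_x = -3  [C, A, E are collinear ∩ FE ⟂ CA]
2. E_y = -5  [C, A, E are collinear ∩ FE ⟂ CA]
   → E = (-3, -5)
3. D_x = -11  [D is the reflection of F across E]
4. D_y = -5  [D is the reflection of F across E]
   → D = (-11, -5)
5. B_x = -731/113  [D, A, B are collinear ∩ EB ⟂ DA]
6. B_y = -117/113  [D, A, B are collinear ∩ EB ⟂ DA]
   → B = (-731/113, -117/113)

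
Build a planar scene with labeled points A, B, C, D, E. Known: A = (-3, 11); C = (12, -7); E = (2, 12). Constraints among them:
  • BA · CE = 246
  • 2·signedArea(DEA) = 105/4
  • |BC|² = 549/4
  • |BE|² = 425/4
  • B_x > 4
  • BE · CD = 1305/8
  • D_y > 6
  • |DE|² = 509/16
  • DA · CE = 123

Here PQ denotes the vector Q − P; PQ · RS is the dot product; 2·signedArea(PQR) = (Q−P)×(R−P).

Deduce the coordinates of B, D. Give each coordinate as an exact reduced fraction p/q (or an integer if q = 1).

B = (9/2, 2)
D = (3/4, 13/2)

1. D_x = 3/4  [DA · CE = 123 ∩ 2·signedArea(DEA) = 105/4]
2. D_y = 13/2  [DA · CE = 123 ∩ 2·signedArea(DEA) = 105/4]
   → D = (3/4, 13/2)
3. B_x = 9/2  [BA · CE = 246 ∩ BE · CD = 1305/8]
4. B_y = 2  [BA · CE = 246 ∩ BE · CD = 1305/8]
   → B = (9/2, 2)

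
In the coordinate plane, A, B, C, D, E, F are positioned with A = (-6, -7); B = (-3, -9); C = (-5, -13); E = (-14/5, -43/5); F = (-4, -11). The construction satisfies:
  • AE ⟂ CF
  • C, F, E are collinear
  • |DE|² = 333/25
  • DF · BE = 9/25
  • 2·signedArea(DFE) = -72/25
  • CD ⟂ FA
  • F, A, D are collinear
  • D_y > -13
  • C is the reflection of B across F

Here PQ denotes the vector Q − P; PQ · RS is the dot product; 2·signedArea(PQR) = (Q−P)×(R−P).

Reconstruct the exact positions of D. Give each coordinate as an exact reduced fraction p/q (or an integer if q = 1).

D = (-17/5, -61/5)

1. D_x = -17/5  [F, A, D are collinear ∩ CD ⟂ FA]
2. D_y = -61/5  [F, A, D are collinear ∩ CD ⟂ FA]
   → D = (-17/5, -61/5)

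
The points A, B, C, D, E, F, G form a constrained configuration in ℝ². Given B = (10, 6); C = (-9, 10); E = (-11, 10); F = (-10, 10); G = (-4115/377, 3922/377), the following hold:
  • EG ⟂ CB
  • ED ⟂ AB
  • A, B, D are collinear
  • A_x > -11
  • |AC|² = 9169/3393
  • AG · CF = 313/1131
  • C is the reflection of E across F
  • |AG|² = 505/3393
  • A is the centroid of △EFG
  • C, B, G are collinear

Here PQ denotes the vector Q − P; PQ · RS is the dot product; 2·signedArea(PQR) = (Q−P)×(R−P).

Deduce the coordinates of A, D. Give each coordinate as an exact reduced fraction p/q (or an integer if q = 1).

1. A_x = -12032/1131  [A is the centroid of △EFG]
2. A_y = 11462/1131  [A is the centroid of △EFG]
   → A = (-12032/1131, 11462/1131)
3. D_x = -1552819403/141678485  [A, B, D are collinear ∩ ED ⟂ AB]
4. D_y = 1444958644/141678485  [A, B, D are collinear ∩ ED ⟂ AB]
   → D = (-1552819403/141678485, 1444958644/141678485)

A = (-12032/1131, 11462/1131)
D = (-1552819403/141678485, 1444958644/141678485)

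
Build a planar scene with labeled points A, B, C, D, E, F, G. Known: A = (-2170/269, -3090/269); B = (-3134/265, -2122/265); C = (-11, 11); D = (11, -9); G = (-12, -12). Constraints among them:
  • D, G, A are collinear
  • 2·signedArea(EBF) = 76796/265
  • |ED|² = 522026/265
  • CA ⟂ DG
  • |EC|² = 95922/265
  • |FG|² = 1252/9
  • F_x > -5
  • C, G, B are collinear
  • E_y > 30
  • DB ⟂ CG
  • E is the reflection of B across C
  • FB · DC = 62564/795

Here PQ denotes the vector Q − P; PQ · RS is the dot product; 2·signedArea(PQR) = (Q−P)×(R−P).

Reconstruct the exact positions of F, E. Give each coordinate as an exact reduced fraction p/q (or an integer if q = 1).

1. F_x = -4  [line 22·x + -20·y + 64/3 = 0 ∩ |FG|² = 1252/9]
2. F_y = -10/3  [line 22·x + -20·y + 64/3 = 0 ∩ |FG|² = 1252/9]
   → F = (-4, -10/3)
3. E_x = -2696/265  [E is the reflection of B across C]
4. E_y = 7952/265  [E is the reflection of B across C]
   → E = (-2696/265, 7952/265)

E = (-2696/265, 7952/265)
F = (-4, -10/3)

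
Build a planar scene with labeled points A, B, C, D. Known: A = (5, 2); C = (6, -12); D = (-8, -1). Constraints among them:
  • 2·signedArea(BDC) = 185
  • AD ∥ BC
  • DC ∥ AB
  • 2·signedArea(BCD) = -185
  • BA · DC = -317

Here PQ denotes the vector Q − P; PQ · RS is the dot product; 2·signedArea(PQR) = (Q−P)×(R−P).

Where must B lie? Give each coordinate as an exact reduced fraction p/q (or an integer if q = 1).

1. B_x = 19  [AD ∥ BC ∩ DC ∥ AB]
2. B_y = -9  [AD ∥ BC ∩ DC ∥ AB]
   → B = (19, -9)

B = (19, -9)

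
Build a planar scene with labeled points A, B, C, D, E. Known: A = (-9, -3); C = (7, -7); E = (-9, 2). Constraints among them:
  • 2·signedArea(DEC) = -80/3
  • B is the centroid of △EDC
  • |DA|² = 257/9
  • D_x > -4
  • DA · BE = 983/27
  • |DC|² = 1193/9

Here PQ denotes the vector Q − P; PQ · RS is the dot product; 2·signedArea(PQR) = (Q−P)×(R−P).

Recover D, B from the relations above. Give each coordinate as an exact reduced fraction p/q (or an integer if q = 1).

B = (-17/9, -23/9)
D = (-11/3, -8/3)

1. D_x = -11/3  [line 9·x + 16·y + 227/3 = 0 ∩ |DA|² = 257/9]
2. D_y = -8/3  [line 9·x + 16·y + 227/3 = 0 ∩ |DA|² = 257/9]
   → D = (-11/3, -8/3)
3. B_x = -17/9  [B is the centroid of △EDC]
4. B_y = -23/9  [B is the centroid of △EDC]
   → B = (-17/9, -23/9)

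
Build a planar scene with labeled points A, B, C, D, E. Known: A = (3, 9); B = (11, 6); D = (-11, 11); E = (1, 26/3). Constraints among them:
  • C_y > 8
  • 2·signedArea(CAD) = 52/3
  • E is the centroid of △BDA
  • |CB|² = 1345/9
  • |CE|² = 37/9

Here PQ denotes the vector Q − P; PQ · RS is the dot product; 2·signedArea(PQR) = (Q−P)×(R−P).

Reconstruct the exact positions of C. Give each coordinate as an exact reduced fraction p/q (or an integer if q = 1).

C = (-1, 25/3)

1. C_x = -1  [line -2·x + -14·y + 344/3 = 0 ∩ |CB|² = 1345/9]
2. C_y = 25/3  [line -2·x + -14·y + 344/3 = 0 ∩ |CB|² = 1345/9]
   → C = (-1, 25/3)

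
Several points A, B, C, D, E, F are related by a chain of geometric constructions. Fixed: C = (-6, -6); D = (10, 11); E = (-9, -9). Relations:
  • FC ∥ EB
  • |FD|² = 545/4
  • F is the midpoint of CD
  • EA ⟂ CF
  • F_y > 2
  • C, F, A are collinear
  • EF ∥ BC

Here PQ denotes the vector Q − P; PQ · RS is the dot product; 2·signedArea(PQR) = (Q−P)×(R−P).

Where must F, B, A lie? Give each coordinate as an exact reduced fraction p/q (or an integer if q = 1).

A = (-4854/545, -4953/545)
B = (-17, -35/2)
F = (2, 5/2)

1. F_x = 2  [F is the midpoint of CD]
2. F_y = 5/2  [F is the midpoint of CD]
   → F = (2, 5/2)
3. B_x = -17  [EF ∥ BC ∩ FC ∥ EB]
4. B_y = -35/2  [EF ∥ BC ∩ FC ∥ EB]
   → B = (-17, -35/2)
5. A_x = -4854/545  [C, F, A are collinear ∩ EA ⟂ CF]
6. A_y = -4953/545  [C, F, A are collinear ∩ EA ⟂ CF]
   → A = (-4854/545, -4953/545)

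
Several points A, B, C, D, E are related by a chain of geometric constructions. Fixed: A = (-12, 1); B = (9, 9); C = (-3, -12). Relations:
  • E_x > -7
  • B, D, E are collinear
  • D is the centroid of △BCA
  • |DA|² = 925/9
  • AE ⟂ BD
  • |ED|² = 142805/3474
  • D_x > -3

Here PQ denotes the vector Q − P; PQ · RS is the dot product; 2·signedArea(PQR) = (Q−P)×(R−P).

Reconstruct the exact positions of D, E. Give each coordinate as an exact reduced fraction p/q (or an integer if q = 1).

D = (-2, -2/3)
E = (-2631/386, -1891/386)

1. D_x = -2  [D is the centroid of △BCA]
2. D_y = -2/3  [D is the centroid of △BCA]
   → D = (-2, -2/3)
3. E_x = -2631/386  [B, D, E are collinear ∩ AE ⟂ BD]
4. E_y = -1891/386  [B, D, E are collinear ∩ AE ⟂ BD]
   → E = (-2631/386, -1891/386)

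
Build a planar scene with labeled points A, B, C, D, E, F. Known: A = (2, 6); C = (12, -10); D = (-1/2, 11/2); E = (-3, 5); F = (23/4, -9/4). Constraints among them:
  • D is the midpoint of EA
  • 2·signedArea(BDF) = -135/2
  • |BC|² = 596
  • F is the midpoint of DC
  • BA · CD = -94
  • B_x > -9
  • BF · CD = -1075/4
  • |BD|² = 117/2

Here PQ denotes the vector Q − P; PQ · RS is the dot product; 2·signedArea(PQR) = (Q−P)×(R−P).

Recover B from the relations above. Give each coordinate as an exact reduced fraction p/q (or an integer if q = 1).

1. B_x = -8  [2·signedArea(BDF) = -135/2 ∩ BA · CD = -94]
2. B_y = 4  [2·signedArea(BDF) = -135/2 ∩ BA · CD = -94]
   → B = (-8, 4)

B = (-8, 4)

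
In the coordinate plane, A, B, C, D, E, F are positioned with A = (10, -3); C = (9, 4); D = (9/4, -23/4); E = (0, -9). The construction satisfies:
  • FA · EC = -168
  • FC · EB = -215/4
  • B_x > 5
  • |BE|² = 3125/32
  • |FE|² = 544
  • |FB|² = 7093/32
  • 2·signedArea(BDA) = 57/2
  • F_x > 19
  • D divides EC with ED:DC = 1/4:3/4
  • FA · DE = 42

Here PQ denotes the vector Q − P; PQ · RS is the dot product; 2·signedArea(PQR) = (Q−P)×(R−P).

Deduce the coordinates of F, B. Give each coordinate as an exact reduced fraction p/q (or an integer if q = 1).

1. F_x = 20  [line 9/4·x + 13/4·y + -219/4 = 0 ∩ |FE|² = 544]
2. F_y = 3  [line 9/4·x + 13/4·y + -219/4 = 0 ∩ |FE|² = 544]
   → F = (20, 3)
3. B_x = 45/8  [FC · EB = -215/4 ∩ 2·signedArea(BDA) = 57/2]
4. B_y = -7/8  [FC · EB = -215/4 ∩ 2·signedArea(BDA) = 57/2]
   → B = (45/8, -7/8)

B = (45/8, -7/8)
F = (20, 3)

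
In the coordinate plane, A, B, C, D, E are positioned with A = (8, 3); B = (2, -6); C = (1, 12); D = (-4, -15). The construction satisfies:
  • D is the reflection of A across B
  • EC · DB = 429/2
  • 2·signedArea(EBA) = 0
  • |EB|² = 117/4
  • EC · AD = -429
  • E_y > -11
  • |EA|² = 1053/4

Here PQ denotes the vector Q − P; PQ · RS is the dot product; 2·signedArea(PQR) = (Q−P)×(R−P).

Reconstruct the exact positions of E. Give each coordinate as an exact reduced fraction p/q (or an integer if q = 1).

1. E_x = -1  [2·signedArea(EBA) = 0 ∩ EC · DB = 429/2]
2. E_y = -21/2  [2·signedArea(EBA) = 0 ∩ EC · DB = 429/2]
   → E = (-1, -21/2)

E = (-1, -21/2)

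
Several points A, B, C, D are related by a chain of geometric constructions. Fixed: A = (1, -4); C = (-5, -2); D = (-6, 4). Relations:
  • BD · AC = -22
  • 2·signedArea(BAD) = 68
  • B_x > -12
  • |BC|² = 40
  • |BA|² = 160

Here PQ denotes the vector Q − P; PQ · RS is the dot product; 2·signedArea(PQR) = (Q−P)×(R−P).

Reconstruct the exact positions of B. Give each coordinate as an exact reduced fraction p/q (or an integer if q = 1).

1. B_x = -11  [2·signedArea(BAD) = 68 ∩ BD · AC = -22]
2. B_y = 0  [2·signedArea(BAD) = 68 ∩ BD · AC = -22]
   → B = (-11, 0)

B = (-11, 0)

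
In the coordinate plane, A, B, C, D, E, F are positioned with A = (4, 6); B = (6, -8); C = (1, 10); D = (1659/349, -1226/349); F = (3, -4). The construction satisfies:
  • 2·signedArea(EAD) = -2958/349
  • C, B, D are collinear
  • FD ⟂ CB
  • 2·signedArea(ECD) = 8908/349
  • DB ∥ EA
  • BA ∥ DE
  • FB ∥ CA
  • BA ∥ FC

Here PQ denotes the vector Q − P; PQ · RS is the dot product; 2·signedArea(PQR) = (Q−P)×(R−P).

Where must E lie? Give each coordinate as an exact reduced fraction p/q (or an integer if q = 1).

1. E_x = 961/349  [DB ∥ EA ∩ BA ∥ DE]
2. E_y = 3660/349  [DB ∥ EA ∩ BA ∥ DE]
   → E = (961/349, 3660/349)

E = (961/349, 3660/349)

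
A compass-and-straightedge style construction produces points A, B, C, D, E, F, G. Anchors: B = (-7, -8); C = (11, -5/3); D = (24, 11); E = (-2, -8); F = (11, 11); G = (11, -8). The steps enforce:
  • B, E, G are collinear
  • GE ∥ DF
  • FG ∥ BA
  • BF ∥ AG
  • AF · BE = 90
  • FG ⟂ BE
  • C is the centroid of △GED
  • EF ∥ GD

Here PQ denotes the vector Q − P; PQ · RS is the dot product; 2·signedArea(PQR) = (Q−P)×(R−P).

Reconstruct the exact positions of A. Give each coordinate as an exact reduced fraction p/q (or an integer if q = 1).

1. A_x = -7  [BF ∥ AG ∩ FG ∥ BA]
2. A_y = -27  [BF ∥ AG ∩ FG ∥ BA]
   → A = (-7, -27)

A = (-7, -27)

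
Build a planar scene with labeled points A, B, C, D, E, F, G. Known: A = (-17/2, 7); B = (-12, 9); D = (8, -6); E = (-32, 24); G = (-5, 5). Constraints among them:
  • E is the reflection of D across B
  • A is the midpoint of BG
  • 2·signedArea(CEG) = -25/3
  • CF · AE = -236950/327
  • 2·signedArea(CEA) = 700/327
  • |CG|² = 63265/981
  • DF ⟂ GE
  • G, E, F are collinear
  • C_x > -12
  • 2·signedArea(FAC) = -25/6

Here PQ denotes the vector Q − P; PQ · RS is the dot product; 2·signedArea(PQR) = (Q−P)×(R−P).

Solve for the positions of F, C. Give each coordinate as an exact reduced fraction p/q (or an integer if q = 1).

C = (-3829/327, 1026/109)
F = (967/109, -519/109)

1. F_x = 967/109  [G, E, F are collinear ∩ DF ⟂ GE]
2. F_y = -519/109  [G, E, F are collinear ∩ DF ⟂ GE]
   → F = (967/109, -519/109)
3. C_x = -3829/327  [2·signedArea(CEA) = 700/327 ∩ CF · AE = -236950/327]
4. C_y = 1026/109  [2·signedArea(CEA) = 700/327 ∩ CF · AE = -236950/327]
   → C = (-3829/327, 1026/109)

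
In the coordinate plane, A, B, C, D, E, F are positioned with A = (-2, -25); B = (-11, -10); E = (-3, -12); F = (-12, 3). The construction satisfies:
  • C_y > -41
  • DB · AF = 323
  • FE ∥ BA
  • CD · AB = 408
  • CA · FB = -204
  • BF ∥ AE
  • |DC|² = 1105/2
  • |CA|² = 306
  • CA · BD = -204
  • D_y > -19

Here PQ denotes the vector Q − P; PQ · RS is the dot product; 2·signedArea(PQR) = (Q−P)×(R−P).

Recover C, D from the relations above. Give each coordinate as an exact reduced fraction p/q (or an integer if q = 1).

1. C_x = 7  [line -1·x + 13·y + 527 = 0 ∩ |CA|² = 306]
2. C_y = -40  [line -1·x + 13·y + 527 = 0 ∩ |CA|² = 306]
   → C = (7, -40)
3. D_x = -5/2  [CA · BD = -204 ∩ DB · AF = 323]
4. D_y = -37/2  [CA · BD = -204 ∩ DB · AF = 323]
   → D = (-5/2, -37/2)

C = (7, -40)
D = (-5/2, -37/2)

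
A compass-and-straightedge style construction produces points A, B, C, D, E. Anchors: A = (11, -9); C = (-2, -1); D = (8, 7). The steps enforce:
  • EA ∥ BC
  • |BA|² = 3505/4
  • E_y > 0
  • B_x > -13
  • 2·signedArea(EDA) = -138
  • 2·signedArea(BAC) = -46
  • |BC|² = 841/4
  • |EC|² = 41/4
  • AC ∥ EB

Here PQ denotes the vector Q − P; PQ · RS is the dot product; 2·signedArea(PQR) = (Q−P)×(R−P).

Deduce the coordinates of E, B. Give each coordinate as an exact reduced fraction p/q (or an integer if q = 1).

1. E_x = 1/2  [line 16·x + 3·y + -11 = 0 ∩ |EC|² = 41/4]
2. E_y = 1  [line 16·x + 3·y + -11 = 0 ∩ |EC|² = 41/4]
   → E = (1/2, 1)
3. B_x = -25/2  [EA ∥ BC ∩ AC ∥ EB]
4. B_y = 9  [EA ∥ BC ∩ AC ∥ EB]
   → B = (-25/2, 9)

B = (-25/2, 9)
E = (1/2, 1)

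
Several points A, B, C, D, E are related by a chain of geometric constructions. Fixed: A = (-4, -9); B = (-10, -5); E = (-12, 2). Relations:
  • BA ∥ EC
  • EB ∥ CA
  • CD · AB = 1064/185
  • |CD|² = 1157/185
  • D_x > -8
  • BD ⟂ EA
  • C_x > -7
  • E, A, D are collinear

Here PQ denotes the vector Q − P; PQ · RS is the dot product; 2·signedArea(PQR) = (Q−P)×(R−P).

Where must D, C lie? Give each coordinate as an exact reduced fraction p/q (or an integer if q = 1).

C = (-6, -2)
D = (-1476/185, -653/185)

1. D_x = -1476/185  [E, A, D are collinear ∩ BD ⟂ EA]
2. D_y = -653/185  [E, A, D are collinear ∩ BD ⟂ EA]
   → D = (-1476/185, -653/185)
3. C_x = -6  [EB ∥ CA ∩ BA ∥ EC]
4. C_y = -2  [EB ∥ CA ∩ BA ∥ EC]
   → C = (-6, -2)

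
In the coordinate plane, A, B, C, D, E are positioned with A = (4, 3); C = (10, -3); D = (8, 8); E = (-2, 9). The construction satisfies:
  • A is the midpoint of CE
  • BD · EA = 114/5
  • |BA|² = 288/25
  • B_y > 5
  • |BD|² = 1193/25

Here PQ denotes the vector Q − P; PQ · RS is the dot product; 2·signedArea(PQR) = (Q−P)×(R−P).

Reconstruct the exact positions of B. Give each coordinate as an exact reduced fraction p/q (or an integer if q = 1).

1. B_x = 8/5  [line -6·x + 6·y + -114/5 = 0 ∩ |BA|² = 288/25]
2. B_y = 27/5  [line -6·x + 6·y + -114/5 = 0 ∩ |BA|² = 288/25]
   → B = (8/5, 27/5)

B = (8/5, 27/5)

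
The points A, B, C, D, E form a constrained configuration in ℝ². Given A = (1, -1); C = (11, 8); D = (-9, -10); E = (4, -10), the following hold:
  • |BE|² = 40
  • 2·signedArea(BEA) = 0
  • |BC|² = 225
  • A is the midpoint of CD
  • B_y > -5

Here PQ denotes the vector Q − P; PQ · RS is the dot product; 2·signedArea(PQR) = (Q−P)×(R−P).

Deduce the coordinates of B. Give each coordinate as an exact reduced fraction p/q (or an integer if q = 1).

1. B_x = 2  [line -9·x + -3·y + 6 = 0 ∩ |BE|² = 40]
2. B_y = -4  [line -9·x + -3·y + 6 = 0 ∩ |BE|² = 40]
   → B = (2, -4)

B = (2, -4)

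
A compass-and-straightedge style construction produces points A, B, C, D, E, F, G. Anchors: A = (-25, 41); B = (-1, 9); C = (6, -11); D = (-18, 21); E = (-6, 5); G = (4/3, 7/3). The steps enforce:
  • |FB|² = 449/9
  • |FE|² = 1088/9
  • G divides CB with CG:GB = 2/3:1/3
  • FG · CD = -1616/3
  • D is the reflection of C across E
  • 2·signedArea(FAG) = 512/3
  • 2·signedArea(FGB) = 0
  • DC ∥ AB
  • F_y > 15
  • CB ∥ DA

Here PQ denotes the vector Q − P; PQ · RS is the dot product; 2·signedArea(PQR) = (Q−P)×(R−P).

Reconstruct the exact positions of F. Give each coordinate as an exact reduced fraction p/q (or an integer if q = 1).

F = (-10/3, 47/3)

1. F_x = -10/3  [2·signedArea(FGB) = 0 ∩ 2·signedArea(FAG) = 512/3]
2. F_y = 47/3  [2·signedArea(FGB) = 0 ∩ 2·signedArea(FAG) = 512/3]
   → F = (-10/3, 47/3)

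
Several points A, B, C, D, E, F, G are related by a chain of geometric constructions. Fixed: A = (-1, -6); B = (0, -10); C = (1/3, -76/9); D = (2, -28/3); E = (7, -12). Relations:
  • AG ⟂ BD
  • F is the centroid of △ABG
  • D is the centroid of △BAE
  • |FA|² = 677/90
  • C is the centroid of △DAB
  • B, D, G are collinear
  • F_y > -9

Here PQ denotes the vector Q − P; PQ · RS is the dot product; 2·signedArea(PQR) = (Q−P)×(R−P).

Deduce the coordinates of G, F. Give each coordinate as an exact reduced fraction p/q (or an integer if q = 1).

1. G_x = 3/10  [B, D, G are collinear ∩ AG ⟂ BD]
2. G_y = -99/10  [B, D, G are collinear ∩ AG ⟂ BD]
   → G = (3/10, -99/10)
3. F_x = -7/30  [F is the centroid of △ABG]
4. F_y = -259/30  [F is the centroid of △ABG]
   → F = (-7/30, -259/30)

F = (-7/30, -259/30)
G = (3/10, -99/10)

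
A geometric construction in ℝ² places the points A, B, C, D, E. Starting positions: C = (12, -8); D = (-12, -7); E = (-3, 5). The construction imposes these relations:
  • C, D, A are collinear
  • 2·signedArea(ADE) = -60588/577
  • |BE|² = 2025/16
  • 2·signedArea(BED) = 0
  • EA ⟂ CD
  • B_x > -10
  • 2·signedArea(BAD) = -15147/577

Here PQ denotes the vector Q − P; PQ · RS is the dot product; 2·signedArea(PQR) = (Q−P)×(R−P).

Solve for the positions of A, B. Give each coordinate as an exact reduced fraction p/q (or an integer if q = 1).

1. A_x = -2028/577  [C, D, A are collinear ∩ EA ⟂ CD]
2. A_y = -4243/577  [C, D, A are collinear ∩ EA ⟂ CD]
   → A = (-2028/577, -4243/577)
3. B_x = -39/4  [2·signedArea(BED) = 0 ∩ 2·signedArea(BAD) = -15147/577]
4. B_y = -4  [2·signedArea(BED) = 0 ∩ 2·signedArea(BAD) = -15147/577]
   → B = (-39/4, -4)

A = (-2028/577, -4243/577)
B = (-39/4, -4)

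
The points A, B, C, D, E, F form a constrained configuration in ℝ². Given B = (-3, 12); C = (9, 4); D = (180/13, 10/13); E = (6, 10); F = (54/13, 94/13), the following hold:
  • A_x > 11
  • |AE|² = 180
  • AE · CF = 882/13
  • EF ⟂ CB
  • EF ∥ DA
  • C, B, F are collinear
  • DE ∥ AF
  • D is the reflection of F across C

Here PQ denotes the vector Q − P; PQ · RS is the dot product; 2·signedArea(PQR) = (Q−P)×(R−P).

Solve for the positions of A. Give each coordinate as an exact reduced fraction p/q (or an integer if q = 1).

1. A_x = 12  [DE ∥ AF ∩ EF ∥ DA]
2. A_y = -2  [DE ∥ AF ∩ EF ∥ DA]
   → A = (12, -2)

A = (12, -2)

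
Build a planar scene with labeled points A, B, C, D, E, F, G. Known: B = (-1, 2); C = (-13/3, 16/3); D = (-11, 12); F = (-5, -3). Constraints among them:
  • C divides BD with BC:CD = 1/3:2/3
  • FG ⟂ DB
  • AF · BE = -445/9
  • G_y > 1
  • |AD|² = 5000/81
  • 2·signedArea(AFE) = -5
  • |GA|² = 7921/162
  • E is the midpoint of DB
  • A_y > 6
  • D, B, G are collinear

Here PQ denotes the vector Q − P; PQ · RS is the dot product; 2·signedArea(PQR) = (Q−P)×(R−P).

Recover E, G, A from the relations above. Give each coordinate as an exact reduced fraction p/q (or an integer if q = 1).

A = (-49/9, 58/9)
E = (-6, 7)
G = (-1/2, 3/2)

1. E_x = -6  [E is the midpoint of DB]
2. E_y = 7  [E is the midpoint of DB]
   → E = (-6, 7)
3. G_x = -1/2  [D, B, G are collinear ∩ FG ⟂ DB]
4. G_y = 3/2  [D, B, G are collinear ∩ FG ⟂ DB]
   → G = (-1/2, 3/2)
5. A_x = -49/9  [2·signedArea(AFE) = -5 ∩ AF · BE = -445/9]
6. A_y = 58/9  [2·signedArea(AFE) = -5 ∩ AF · BE = -445/9]
   → A = (-49/9, 58/9)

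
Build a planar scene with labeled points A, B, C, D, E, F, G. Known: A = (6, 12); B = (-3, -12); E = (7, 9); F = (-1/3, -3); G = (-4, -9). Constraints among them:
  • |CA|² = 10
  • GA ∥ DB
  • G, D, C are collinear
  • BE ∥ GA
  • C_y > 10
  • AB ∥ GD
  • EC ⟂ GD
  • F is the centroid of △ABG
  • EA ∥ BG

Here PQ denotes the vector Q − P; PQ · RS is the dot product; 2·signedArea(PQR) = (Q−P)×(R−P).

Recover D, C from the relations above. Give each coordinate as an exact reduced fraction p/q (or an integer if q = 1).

1. D_x = -13  [GA ∥ DB ∩ AB ∥ GD]
2. D_y = -33  [GA ∥ DB ∩ AB ∥ GD]
   → D = (-13, -33)
3. C_x = 239/73  [G, D, C are collinear ∩ EC ⟂ GD]
4. C_y = 759/73  [G, D, C are collinear ∩ EC ⟂ GD]
   → C = (239/73, 759/73)

C = (239/73, 759/73)
D = (-13, -33)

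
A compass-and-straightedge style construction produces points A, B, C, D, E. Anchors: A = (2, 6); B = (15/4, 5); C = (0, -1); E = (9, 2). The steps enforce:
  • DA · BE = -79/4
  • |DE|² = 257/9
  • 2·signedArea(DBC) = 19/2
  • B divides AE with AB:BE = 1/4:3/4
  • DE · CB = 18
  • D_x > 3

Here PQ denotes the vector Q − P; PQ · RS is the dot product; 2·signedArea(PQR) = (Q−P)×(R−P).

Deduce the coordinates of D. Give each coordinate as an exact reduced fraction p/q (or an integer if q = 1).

D = (11/3, 7/3)

1. D_x = 11/3  [DE · CB = 18 ∩ DA · BE = -79/4]
2. D_y = 7/3  [DE · CB = 18 ∩ DA · BE = -79/4]
   → D = (11/3, 7/3)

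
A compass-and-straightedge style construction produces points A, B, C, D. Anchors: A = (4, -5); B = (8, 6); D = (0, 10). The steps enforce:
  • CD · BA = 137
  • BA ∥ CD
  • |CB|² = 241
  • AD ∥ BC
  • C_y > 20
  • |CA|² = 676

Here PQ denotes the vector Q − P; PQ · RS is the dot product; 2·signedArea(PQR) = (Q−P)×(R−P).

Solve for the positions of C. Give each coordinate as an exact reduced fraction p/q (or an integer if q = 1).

1. C_x = 4  [BA ∥ CD ∩ AD ∥ BC]
2. C_y = 21  [BA ∥ CD ∩ AD ∥ BC]
   → C = (4, 21)

C = (4, 21)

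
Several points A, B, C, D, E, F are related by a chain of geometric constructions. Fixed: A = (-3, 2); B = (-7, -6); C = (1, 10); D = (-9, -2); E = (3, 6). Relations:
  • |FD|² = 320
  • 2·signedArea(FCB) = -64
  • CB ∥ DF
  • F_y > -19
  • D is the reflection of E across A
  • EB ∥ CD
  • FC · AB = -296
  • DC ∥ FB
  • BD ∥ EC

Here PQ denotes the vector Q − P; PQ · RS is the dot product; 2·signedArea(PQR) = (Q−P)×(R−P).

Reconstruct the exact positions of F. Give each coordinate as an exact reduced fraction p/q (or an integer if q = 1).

F = (-17, -18)

1. F_x = -17  [DC ∥ FB ∩ CB ∥ DF]
2. F_y = -18  [DC ∥ FB ∩ CB ∥ DF]
   → F = (-17, -18)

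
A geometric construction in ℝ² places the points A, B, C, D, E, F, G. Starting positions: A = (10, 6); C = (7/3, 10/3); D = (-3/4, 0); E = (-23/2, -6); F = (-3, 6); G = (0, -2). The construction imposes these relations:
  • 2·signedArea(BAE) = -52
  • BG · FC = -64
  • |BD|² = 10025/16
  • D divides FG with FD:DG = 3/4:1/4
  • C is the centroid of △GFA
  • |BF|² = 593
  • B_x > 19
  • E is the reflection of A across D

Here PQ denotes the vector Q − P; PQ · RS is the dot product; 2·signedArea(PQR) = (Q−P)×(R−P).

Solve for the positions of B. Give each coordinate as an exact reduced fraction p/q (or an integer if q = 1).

1. B_x = 20  [BG · FC = -64 ∩ 2·signedArea(BAE) = -52]
2. B_y = 14  [BG · FC = -64 ∩ 2·signedArea(BAE) = -52]
   → B = (20, 14)

B = (20, 14)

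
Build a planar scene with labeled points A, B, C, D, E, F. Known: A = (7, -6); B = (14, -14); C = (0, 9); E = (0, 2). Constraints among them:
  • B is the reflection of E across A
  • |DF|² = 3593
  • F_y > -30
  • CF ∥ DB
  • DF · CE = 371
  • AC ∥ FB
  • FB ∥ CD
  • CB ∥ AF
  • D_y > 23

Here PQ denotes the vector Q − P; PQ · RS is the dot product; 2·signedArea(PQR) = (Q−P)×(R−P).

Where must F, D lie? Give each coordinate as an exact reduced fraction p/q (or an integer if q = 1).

1. F_x = 21  [AC ∥ FB ∩ CB ∥ AF]
2. F_y = -29  [AC ∥ FB ∩ CB ∥ AF]
   → F = (21, -29)
3. D_x = -7  [CF ∥ DB ∩ FB ∥ CD]
4. D_y = 24  [CF ∥ DB ∩ FB ∥ CD]
   → D = (-7, 24)

D = (-7, 24)
F = (21, -29)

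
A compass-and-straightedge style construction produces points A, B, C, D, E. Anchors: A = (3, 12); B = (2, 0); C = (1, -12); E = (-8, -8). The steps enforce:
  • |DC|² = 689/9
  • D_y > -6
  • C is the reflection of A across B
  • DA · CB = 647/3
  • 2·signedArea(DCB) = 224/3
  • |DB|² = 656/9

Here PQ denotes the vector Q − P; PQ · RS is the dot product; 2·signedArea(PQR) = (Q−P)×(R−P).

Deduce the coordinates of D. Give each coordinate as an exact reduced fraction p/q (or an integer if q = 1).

1. D_x = -14/3  [DA · CB = 647/3 ∩ 2·signedArea(DCB) = 224/3]
2. D_y = -16/3  [DA · CB = 647/3 ∩ 2·signedArea(DCB) = 224/3]
   → D = (-14/3, -16/3)

D = (-14/3, -16/3)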